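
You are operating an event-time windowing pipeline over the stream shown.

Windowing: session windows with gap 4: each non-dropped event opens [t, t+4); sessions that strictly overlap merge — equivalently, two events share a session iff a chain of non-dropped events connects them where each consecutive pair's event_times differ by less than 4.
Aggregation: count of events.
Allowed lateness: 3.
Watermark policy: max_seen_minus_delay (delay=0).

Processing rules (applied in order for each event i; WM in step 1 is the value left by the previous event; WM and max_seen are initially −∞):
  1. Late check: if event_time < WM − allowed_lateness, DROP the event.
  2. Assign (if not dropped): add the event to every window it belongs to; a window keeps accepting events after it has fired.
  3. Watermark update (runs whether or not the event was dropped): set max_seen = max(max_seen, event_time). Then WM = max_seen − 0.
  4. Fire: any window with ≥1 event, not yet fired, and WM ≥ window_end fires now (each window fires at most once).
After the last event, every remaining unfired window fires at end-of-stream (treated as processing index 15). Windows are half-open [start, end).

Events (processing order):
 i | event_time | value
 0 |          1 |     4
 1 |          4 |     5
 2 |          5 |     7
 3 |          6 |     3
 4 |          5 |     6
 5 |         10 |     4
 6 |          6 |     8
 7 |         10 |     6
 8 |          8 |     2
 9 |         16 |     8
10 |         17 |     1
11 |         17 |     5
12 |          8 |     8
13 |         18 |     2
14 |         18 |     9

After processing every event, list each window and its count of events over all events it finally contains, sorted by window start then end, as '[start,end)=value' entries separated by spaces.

[1,14)=8 [16,22)=5

i=0 t=1 v=4: → [1,5); WM=1
i=1 t=4 v=5: → [1,8); WM=4
i=2 t=5 v=7: → [1,9); WM=5
i=3 t=6 v=3: → [1,10); WM=6
i=4 t=5 v=6: → [1,10); WM=6
i=5 t=10 v=4: → [10,14); WM=10
i=6 t=6 v=8: DROP (t<10-3); WM=10
i=7 t=10 v=6: → [10,14); WM=10
i=8 t=8 v=2: → [1,14); WM=10
i=9 t=16 v=8: → [16,20); WM=16
i=10 t=17 v=1: → [16,21); WM=17
i=11 t=17 v=5: → [16,21); WM=17
i=12 t=8 v=8: DROP (t<17-3); WM=17
i=13 t=18 v=2: → [16,22); WM=18
i=14 t=18 v=9: → [16,22); WM=18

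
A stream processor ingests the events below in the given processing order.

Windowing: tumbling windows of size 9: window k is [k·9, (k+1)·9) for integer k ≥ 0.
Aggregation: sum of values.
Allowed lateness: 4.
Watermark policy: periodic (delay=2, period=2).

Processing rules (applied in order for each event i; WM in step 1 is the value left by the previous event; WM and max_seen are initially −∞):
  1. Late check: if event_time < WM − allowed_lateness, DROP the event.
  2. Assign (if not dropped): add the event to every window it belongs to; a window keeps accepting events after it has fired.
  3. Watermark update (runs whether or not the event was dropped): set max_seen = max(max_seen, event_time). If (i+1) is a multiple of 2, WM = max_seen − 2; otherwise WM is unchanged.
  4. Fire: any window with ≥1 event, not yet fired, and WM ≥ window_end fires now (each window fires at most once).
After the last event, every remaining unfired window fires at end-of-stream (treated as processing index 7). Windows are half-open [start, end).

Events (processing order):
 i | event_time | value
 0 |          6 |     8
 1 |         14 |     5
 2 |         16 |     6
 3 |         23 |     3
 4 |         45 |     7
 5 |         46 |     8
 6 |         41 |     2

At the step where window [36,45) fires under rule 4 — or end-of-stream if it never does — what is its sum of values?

i=0 t=6 v=8: → [0,9); WM=−∞
i=1 t=14 v=5: → [9,18); WM=12; [0,9) fires=8
i=2 t=16 v=6: → [9,18); WM=12
i=3 t=23 v=3: → [18,27); WM=21; [9,18) fires=11
i=4 t=45 v=7: → [45,54); WM=21
i=5 t=46 v=8: → [45,54); WM=44; [18,27) fires=3
i=6 t=41 v=2: → [36,45); WM=44

2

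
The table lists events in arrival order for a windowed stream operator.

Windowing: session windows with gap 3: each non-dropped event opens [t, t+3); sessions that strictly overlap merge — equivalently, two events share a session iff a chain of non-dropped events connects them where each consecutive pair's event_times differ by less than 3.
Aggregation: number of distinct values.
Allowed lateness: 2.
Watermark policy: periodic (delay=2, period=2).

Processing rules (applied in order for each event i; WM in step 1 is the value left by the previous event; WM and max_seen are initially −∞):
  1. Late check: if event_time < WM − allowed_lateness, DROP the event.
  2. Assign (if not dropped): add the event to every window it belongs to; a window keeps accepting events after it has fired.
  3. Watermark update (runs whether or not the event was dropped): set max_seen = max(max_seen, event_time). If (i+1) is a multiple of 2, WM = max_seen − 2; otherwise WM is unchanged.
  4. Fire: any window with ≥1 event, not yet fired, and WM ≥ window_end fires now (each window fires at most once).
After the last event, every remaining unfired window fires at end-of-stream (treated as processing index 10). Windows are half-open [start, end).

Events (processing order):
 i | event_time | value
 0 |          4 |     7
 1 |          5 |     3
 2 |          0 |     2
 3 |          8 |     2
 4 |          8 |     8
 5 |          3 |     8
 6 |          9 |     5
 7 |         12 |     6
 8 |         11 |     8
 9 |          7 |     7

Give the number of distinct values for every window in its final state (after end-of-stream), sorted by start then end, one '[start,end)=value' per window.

[4,8)=2 [8,15)=4

i=0 t=4 v=7: → [4,7); WM=−∞
i=1 t=5 v=3: → [4,8); WM=3
i=2 t=0 v=2: DROP (t<3-2); WM=3
i=3 t=8 v=2: → [8,11); WM=6
i=4 t=8 v=8: → [8,11); WM=6
i=5 t=3 v=8: DROP (t<6-2); WM=6
i=6 t=9 v=5: → [8,12); WM=6
i=7 t=12 v=6: → [12,15); WM=10
i=8 t=11 v=8: → [8,15); WM=10
i=9 t=7 v=7: DROP (t<10-2); WM=10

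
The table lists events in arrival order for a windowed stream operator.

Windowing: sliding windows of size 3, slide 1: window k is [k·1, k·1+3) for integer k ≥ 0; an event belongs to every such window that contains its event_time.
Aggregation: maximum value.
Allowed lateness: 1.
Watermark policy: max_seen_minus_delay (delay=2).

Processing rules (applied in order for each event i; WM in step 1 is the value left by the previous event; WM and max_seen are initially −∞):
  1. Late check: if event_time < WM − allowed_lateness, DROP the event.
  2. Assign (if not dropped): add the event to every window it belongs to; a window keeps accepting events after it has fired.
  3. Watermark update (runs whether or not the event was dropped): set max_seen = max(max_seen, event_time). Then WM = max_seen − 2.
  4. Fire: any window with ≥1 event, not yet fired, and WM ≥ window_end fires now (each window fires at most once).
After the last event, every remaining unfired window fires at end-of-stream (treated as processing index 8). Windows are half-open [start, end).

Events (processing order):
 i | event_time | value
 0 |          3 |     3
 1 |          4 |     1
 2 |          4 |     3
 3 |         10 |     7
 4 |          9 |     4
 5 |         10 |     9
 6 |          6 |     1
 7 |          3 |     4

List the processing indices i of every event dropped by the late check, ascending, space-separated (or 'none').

i=0 t=3 v=3: → [3,6),[2,5),[1,4); WM=1
i=1 t=4 v=1: → [4,7),[3,6),[2,5); WM=2
i=2 t=4 v=3: → [4,7),[3,6),[2,5); WM=2
i=3 t=10 v=7: → [10,13),[9,12),[8,11); WM=8; [1,4) fires=3 [2,5) fires=3 [3,6) fires=3 [4,7) fires=3
i=4 t=9 v=4: → [9,12),[8,11),[7,10); WM=8
i=5 t=10 v=9: → [10,13),[9,12),[8,11); WM=8
i=6 t=6 v=1: DROP (t<8-1); WM=8
i=7 t=3 v=4: DROP (t<8-1); WM=8

6 7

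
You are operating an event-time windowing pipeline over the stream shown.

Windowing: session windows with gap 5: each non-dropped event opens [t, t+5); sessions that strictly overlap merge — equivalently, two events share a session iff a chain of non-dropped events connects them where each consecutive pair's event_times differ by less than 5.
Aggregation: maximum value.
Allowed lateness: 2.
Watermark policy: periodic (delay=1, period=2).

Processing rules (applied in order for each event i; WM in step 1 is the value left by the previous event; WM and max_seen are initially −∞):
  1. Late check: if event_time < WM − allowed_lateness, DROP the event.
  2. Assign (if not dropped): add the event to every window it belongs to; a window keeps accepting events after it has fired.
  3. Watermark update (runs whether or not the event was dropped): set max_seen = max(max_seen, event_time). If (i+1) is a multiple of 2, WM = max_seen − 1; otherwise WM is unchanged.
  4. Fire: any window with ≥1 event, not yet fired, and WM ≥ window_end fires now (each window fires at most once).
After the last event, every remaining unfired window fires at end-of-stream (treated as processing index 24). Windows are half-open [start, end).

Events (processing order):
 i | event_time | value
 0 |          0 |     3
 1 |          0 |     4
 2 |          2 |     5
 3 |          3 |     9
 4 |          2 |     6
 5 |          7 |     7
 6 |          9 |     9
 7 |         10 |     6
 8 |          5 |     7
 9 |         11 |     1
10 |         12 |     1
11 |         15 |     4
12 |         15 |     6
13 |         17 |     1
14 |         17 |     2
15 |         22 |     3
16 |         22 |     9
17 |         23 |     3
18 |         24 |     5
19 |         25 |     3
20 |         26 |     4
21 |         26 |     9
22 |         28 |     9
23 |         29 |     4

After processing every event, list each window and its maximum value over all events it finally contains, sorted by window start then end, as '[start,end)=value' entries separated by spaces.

[0,22)=9 [22,34)=9

i=0 t=0 v=3: → [0,5); WM=−∞
i=1 t=0 v=4: → [0,5); WM=-1
i=2 t=2 v=5: → [0,7); WM=-1
i=3 t=3 v=9: → [0,8); WM=2
i=4 t=2 v=6: → [0,8); WM=2
i=5 t=7 v=7: → [0,12); WM=6
i=6 t=9 v=9: → [0,14); WM=6
i=7 t=10 v=6: → [0,15); WM=9
i=8 t=5 v=7: DROP (t<9-2); WM=9
i=9 t=11 v=1: → [0,16); WM=10
i=10 t=12 v=1: → [0,17); WM=10
i=11 t=15 v=4: → [0,20); WM=14
i=12 t=15 v=6: → [0,20); WM=14
i=13 t=17 v=1: → [0,22); WM=16
i=14 t=17 v=2: → [0,22); WM=16
i=15 t=22 v=3: → [22,27); WM=21
i=16 t=22 v=9: → [22,27); WM=21
i=17 t=23 v=3: → [22,28); WM=22
i=18 t=24 v=5: → [22,29); WM=22
i=19 t=25 v=3: → [22,30); WM=24
i=20 t=26 v=4: → [22,31); WM=24
i=21 t=26 v=9: → [22,31); WM=25
i=22 t=28 v=9: → [22,33); WM=25
i=23 t=29 v=4: → [22,34); WM=28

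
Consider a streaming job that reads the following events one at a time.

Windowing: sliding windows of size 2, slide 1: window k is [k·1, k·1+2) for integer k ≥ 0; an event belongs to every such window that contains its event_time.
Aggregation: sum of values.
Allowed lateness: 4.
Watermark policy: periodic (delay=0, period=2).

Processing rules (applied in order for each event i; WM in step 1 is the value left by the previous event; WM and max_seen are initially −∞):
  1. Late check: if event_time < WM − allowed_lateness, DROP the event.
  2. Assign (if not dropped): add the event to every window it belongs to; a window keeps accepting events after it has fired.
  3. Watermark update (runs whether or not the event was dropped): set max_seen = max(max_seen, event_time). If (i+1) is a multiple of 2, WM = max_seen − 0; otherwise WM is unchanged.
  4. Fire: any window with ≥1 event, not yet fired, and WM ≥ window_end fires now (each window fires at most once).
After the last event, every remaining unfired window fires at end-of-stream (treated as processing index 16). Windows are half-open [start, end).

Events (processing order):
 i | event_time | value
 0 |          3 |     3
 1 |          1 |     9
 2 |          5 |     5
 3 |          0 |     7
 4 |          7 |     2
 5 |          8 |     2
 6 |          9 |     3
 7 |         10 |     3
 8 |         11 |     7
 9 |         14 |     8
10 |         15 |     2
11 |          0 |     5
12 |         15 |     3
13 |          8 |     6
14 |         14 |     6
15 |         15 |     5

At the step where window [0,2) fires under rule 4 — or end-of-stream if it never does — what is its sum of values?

i=0 t=3 v=3: → [3,5),[2,4); WM=−∞
i=1 t=1 v=9: → [1,3),[0,2); WM=3; [0,2) fires=9 [1,3) fires=9
i=2 t=5 v=5: → [5,7),[4,6); WM=3
i=3 t=0 v=7: → [0,2); WM=5; [2,4) fires=3 [3,5) fires=3
i=4 t=7 v=2: → [7,9),[6,8); WM=5
i=5 t=8 v=2: → [8,10),[7,9); WM=8; [4,6) fires=5 [5,7) fires=5 [6,8) fires=2
i=6 t=9 v=3: → [9,11),[8,10); WM=8
i=7 t=10 v=3: → [10,12),[9,11); WM=10; [7,9) fires=4 [8,10) fires=5
i=8 t=11 v=7: → [11,13),[10,12); WM=10
i=9 t=14 v=8: → [14,16),[13,15); WM=14; [9,11) fires=6 [10,12) fires=10 [11,13) fires=7
i=10 t=15 v=2: → [15,17),[14,16); WM=14
i=11 t=0 v=5: DROP (t<14-4); WM=15; [13,15) fires=8
i=12 t=15 v=3: → [15,17),[14,16); WM=15
i=13 t=8 v=6: DROP (t<15-4); WM=15
i=14 t=14 v=6: → [14,16),[13,15); WM=15
i=15 t=15 v=5: → [15,17),[14,16); WM=15

9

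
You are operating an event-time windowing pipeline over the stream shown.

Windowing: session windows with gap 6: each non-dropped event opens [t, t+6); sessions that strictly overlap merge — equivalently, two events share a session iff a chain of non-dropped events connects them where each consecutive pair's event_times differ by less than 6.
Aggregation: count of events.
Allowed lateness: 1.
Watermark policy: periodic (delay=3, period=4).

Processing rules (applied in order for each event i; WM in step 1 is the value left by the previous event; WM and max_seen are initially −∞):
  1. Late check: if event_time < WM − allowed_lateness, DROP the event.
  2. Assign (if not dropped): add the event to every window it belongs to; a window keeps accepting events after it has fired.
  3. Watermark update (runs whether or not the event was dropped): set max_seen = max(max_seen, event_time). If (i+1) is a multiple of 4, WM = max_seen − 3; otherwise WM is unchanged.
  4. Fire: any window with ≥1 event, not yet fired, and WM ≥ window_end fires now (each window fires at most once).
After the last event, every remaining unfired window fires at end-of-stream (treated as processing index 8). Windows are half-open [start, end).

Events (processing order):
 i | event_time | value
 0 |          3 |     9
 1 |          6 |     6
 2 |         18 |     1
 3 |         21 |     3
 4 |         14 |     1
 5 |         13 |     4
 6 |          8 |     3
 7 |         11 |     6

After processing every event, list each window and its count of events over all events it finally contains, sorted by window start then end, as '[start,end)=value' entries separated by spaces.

i=0 t=3 v=9: → [3,9); WM=−∞
i=1 t=6 v=6: → [3,12); WM=−∞
i=2 t=18 v=1: → [18,24); WM=−∞
i=3 t=21 v=3: → [18,27); WM=18
i=4 t=14 v=1: DROP (t<18-1); WM=18
i=5 t=13 v=4: DROP (t<18-1); WM=18
i=6 t=8 v=3: DROP (t<18-1); WM=18
i=7 t=11 v=6: DROP (t<18-1); WM=18

[3,12)=2 [18,27)=2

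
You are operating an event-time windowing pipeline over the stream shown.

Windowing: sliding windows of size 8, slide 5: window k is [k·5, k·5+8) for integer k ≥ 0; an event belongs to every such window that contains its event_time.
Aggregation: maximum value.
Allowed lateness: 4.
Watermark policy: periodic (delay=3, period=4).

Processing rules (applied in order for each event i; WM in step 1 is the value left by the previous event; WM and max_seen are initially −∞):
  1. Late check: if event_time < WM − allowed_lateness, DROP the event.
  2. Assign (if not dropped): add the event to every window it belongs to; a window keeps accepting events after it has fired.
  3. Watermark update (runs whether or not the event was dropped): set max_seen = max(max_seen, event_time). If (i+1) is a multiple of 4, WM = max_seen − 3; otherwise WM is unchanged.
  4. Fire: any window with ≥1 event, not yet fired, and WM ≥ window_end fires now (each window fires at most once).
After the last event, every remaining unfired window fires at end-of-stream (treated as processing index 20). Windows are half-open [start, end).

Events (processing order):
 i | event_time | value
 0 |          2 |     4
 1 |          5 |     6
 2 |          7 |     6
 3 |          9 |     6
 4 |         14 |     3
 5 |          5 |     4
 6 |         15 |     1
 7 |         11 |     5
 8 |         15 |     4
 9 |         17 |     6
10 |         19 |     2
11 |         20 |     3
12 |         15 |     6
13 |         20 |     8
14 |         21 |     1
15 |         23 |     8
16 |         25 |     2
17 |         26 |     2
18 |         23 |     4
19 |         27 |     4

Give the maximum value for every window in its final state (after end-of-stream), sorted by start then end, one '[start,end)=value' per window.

[0,8)=6 [5,13)=6 [10,18)=6 [15,23)=8 [20,28)=8 [25,33)=4

i=0 t=2 v=4: → [0,8); WM=−∞
i=1 t=5 v=6: → [5,13),[0,8); WM=−∞
i=2 t=7 v=6: → [5,13),[0,8); WM=−∞
i=3 t=9 v=6: → [5,13); WM=6
i=4 t=14 v=3: → [10,18); WM=6
i=5 t=5 v=4: → [5,13),[0,8); WM=6
i=6 t=15 v=1: → [15,23),[10,18); WM=6
i=7 t=11 v=5: → [10,18),[5,13); WM=12; [0,8) fires=6
i=8 t=15 v=4: → [15,23),[10,18); WM=12
i=9 t=17 v=6: → [15,23),[10,18); WM=12
i=10 t=19 v=2: → [15,23); WM=12
i=11 t=20 v=3: → [20,28),[15,23); WM=17; [5,13) fires=6
i=12 t=15 v=6: → [15,23),[10,18); WM=17
i=13 t=20 v=8: → [20,28),[15,23); WM=17
i=14 t=21 v=1: → [20,28),[15,23); WM=17
i=15 t=23 v=8: → [20,28); WM=20; [10,18) fires=6
i=16 t=25 v=2: → [25,33),[20,28); WM=20
i=17 t=26 v=2: → [25,33),[20,28); WM=20
i=18 t=23 v=4: → [20,28); WM=20
i=19 t=27 v=4: → [25,33),[20,28); WM=24; [15,23) fires=8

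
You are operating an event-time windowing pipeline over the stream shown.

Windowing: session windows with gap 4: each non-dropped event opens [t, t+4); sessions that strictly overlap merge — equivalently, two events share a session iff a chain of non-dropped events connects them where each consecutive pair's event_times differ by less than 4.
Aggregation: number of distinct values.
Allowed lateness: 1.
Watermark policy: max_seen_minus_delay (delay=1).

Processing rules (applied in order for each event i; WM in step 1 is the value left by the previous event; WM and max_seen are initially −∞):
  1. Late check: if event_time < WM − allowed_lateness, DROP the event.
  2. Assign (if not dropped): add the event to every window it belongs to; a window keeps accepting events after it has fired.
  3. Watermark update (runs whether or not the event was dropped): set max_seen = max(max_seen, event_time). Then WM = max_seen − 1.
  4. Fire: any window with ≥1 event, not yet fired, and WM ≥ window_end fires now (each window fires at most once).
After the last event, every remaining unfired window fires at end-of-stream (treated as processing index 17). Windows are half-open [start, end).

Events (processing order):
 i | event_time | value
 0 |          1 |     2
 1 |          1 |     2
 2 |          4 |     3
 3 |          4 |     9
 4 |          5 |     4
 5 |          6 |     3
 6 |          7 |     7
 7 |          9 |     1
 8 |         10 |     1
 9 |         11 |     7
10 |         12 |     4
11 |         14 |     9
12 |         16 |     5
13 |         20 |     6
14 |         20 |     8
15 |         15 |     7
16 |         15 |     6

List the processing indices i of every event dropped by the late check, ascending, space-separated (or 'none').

i=0 t=1 v=2: → [1,5); WM=0
i=1 t=1 v=2: → [1,5); WM=0
i=2 t=4 v=3: → [1,8); WM=3
i=3 t=4 v=9: → [1,8); WM=3
i=4 t=5 v=4: → [1,9); WM=4
i=5 t=6 v=3: → [1,10); WM=5
i=6 t=7 v=7: → [1,11); WM=6
i=7 t=9 v=1: → [1,13); WM=8
i=8 t=10 v=1: → [1,14); WM=9
i=9 t=11 v=7: → [1,15); WM=10
i=10 t=12 v=4: → [1,16); WM=11
i=11 t=14 v=9: → [1,18); WM=13
i=12 t=16 v=5: → [1,20); WM=15
i=13 t=20 v=6: → [20,24); WM=19
i=14 t=20 v=8: → [20,24); WM=19
i=15 t=15 v=7: DROP (t<19-1); WM=19
i=16 t=15 v=6: DROP (t<19-1); WM=19

15 16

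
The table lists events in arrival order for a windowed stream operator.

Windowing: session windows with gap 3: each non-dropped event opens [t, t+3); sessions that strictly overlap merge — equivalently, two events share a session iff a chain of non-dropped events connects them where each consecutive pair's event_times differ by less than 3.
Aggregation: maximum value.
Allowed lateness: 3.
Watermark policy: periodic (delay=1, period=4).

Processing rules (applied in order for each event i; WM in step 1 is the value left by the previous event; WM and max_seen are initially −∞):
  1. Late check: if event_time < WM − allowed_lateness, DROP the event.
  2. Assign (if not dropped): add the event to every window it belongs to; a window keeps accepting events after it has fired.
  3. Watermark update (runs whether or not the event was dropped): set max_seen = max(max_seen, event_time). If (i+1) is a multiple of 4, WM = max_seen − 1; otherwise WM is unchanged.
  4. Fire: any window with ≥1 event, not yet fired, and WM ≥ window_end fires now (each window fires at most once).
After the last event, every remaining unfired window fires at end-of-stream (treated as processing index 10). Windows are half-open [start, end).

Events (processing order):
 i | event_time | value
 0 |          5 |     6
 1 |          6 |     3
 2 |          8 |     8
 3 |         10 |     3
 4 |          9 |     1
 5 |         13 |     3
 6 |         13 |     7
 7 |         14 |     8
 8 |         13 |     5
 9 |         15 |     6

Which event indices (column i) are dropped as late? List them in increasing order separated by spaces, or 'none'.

none

i=0 t=5 v=6: → [5,8); WM=−∞
i=1 t=6 v=3: → [5,9); WM=−∞
i=2 t=8 v=8: → [5,11); WM=−∞
i=3 t=10 v=3: → [5,13); WM=9
i=4 t=9 v=1: → [5,13); WM=9
i=5 t=13 v=3: → [13,16); WM=9
i=6 t=13 v=7: → [13,16); WM=9
i=7 t=14 v=8: → [13,17); WM=13
i=8 t=13 v=5: → [13,17); WM=13
i=9 t=15 v=6: → [13,18); WM=13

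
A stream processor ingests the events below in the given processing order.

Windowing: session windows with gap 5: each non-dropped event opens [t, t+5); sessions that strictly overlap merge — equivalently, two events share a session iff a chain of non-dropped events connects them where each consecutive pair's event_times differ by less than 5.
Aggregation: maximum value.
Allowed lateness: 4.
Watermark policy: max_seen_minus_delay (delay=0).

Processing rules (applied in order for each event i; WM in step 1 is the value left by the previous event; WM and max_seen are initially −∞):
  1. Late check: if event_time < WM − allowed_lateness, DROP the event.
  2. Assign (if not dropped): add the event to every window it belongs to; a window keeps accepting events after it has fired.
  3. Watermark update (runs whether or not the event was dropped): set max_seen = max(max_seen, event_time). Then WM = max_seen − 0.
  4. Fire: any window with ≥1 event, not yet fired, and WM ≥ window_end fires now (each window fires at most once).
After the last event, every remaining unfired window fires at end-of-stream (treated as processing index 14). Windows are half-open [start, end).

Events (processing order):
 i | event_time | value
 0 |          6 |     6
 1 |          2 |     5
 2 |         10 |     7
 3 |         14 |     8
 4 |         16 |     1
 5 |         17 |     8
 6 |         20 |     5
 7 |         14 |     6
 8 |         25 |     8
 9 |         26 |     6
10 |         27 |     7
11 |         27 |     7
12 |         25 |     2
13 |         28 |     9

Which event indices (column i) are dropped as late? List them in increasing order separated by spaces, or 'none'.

7

i=0 t=6 v=6: → [6,11); WM=6
i=1 t=2 v=5: → [2,11); WM=6
i=2 t=10 v=7: → [2,15); WM=10
i=3 t=14 v=8: → [2,19); WM=14
i=4 t=16 v=1: → [2,21); WM=16
i=5 t=17 v=8: → [2,22); WM=17
i=6 t=20 v=5: → [2,25); WM=20
i=7 t=14 v=6: DROP (t<20-4); WM=20
i=8 t=25 v=8: → [25,30); WM=25
i=9 t=26 v=6: → [25,31); WM=26
i=10 t=27 v=7: → [25,32); WM=27
i=11 t=27 v=7: → [25,32); WM=27
i=12 t=25 v=2: → [25,32); WM=27
i=13 t=28 v=9: → [25,33); WM=28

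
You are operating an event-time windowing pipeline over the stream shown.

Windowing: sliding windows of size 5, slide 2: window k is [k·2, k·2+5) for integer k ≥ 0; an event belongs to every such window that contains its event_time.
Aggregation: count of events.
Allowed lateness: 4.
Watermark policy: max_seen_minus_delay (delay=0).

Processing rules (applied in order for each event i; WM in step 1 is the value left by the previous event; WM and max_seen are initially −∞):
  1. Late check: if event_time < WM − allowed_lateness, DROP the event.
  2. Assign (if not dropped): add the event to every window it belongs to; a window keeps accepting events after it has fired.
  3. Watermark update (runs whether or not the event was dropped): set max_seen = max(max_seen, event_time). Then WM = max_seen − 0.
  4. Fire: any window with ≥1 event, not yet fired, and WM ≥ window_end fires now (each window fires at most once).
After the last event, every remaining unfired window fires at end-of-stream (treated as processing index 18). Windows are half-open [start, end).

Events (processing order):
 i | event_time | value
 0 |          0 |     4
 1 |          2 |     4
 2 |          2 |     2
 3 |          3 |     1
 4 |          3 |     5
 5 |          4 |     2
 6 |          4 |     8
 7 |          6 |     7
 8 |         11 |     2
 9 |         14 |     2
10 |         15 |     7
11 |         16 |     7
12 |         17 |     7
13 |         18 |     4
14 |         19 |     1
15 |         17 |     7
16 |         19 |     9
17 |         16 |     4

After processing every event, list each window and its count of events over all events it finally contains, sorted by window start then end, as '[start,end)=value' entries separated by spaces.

[0,5)=7 [2,7)=7 [4,9)=3 [6,11)=1 [8,13)=1 [10,15)=2 [12,17)=4 [14,19)=7 [16,21)=7 [18,23)=3

i=0 t=0 v=4: → [0,5); WM=0
i=1 t=2 v=4: → [2,7),[0,5); WM=2
i=2 t=2 v=2: → [2,7),[0,5); WM=2
i=3 t=3 v=1: → [2,7),[0,5); WM=3
i=4 t=3 v=5: → [2,7),[0,5); WM=3
i=5 t=4 v=2: → [4,9),[2,7),[0,5); WM=4
i=6 t=4 v=8: → [4,9),[2,7),[0,5); WM=4
i=7 t=6 v=7: → [6,11),[4,9),[2,7); WM=6; [0,5) fires=7
i=8 t=11 v=2: → [10,15),[8,13); WM=11; [2,7) fires=7 [4,9) fires=3 [6,11) fires=1
i=9 t=14 v=2: → [14,19),[12,17),[10,15); WM=14; [8,13) fires=1
i=10 t=15 v=7: → [14,19),[12,17); WM=15; [10,15) fires=2
i=11 t=16 v=7: → [16,21),[14,19),[12,17); WM=16
i=12 t=17 v=7: → [16,21),[14,19); WM=17; [12,17) fires=3
i=13 t=18 v=4: → [18,23),[16,21),[14,19); WM=18
i=14 t=19 v=1: → [18,23),[16,21); WM=19; [14,19) fires=5
i=15 t=17 v=7: → [16,21),[14,19); WM=19
i=16 t=19 v=9: → [18,23),[16,21); WM=19
i=17 t=16 v=4: → [16,21),[14,19),[12,17); WM=19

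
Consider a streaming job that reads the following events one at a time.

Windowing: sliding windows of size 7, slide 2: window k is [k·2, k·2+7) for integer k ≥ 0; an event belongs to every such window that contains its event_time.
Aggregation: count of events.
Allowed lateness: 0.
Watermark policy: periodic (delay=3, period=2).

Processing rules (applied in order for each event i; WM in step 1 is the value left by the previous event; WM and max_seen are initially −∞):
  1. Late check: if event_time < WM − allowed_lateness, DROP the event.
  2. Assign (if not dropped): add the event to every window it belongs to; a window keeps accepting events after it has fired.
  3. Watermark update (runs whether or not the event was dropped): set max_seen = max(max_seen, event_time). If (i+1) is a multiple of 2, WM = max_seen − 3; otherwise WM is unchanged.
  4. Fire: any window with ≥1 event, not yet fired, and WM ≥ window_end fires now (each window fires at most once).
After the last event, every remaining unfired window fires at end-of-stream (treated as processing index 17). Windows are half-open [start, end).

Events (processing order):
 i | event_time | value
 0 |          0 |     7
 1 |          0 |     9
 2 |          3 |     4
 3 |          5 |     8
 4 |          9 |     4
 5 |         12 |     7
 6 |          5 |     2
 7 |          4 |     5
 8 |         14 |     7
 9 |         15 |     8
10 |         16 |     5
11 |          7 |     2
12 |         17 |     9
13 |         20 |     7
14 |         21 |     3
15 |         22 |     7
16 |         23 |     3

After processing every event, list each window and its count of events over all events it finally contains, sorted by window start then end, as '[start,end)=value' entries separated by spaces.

i=0 t=0 v=7: → [0,7); WM=−∞
i=1 t=0 v=9: → [0,7); WM=-3
i=2 t=3 v=4: → [2,9),[0,7); WM=-3
i=3 t=5 v=8: → [4,11),[2,9),[0,7); WM=2
i=4 t=9 v=4: → [8,15),[6,13),[4,11); WM=2
i=5 t=12 v=7: → [12,19),[10,17),[8,15),[6,13); WM=9; [0,7) fires=4 [2,9) fires=2
i=6 t=5 v=2: DROP (t<9-0); WM=9
i=7 t=4 v=5: DROP (t<9-0); WM=9
i=8 t=14 v=7: → [14,21),[12,19),[10,17),[8,15); WM=9
i=9 t=15 v=8: → [14,21),[12,19),[10,17); WM=12; [4,11) fires=2
i=10 t=16 v=5: → [16,23),[14,21),[12,19),[10,17); WM=12
i=11 t=7 v=2: DROP (t<12-0); WM=13; [6,13) fires=2
i=12 t=17 v=9: → [16,23),[14,21),[12,19); WM=13
i=13 t=20 v=7: → [20,27),[18,25),[16,23),[14,21); WM=17; [8,15) fires=3 [10,17) fires=4
i=14 t=21 v=3: → [20,27),[18,25),[16,23); WM=17
i=15 t=22 v=7: → [22,29),[20,27),[18,25),[16,23); WM=19; [12,19) fires=5
i=16 t=23 v=3: → [22,29),[20,27),[18,25); WM=19

[0,7)=4 [2,9)=2 [4,11)=2 [6,13)=2 [8,15)=3 [10,17)=4 [12,19)=5 [14,21)=5 [16,23)=5 [18,25)=4 [20,27)=4 [22,29)=2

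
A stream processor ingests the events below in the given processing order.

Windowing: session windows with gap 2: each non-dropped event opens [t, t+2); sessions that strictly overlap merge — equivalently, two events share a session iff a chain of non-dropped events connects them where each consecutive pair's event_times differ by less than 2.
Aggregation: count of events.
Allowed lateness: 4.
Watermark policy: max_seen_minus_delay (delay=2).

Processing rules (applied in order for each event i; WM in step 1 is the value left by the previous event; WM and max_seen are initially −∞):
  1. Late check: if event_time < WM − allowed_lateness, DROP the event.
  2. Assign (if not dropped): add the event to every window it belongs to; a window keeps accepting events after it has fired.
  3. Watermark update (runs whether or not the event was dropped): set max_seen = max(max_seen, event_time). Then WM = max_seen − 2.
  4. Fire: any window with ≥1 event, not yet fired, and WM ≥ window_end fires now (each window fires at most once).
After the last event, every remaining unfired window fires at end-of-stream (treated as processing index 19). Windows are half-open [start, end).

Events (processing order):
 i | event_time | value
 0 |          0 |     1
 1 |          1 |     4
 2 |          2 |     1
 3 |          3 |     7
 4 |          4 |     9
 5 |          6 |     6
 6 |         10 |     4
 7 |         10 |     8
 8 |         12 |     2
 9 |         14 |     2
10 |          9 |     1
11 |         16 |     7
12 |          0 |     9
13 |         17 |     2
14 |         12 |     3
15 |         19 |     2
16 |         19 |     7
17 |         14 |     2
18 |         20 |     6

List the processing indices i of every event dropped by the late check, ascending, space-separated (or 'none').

i=0 t=0 v=1: → [0,2); WM=-2
i=1 t=1 v=4: → [0,3); WM=-1
i=2 t=2 v=1: → [0,4); WM=0
i=3 t=3 v=7: → [0,5); WM=1
i=4 t=4 v=9: → [0,6); WM=2
i=5 t=6 v=6: → [6,8); WM=4
i=6 t=10 v=4: → [10,12); WM=8
i=7 t=10 v=8: → [10,12); WM=8
i=8 t=12 v=2: → [12,14); WM=10
i=9 t=14 v=2: → [14,16); WM=12
i=10 t=9 v=1: → [9,12); WM=12
i=11 t=16 v=7: → [16,18); WM=14
i=12 t=0 v=9: DROP (t<14-4); WM=14
i=13 t=17 v=2: → [16,19); WM=15
i=14 t=12 v=3: → [12,14); WM=15
i=15 t=19 v=2: → [19,21); WM=17
i=16 t=19 v=7: → [19,21); WM=17
i=17 t=14 v=2: → [14,16); WM=17
i=18 t=20 v=6: → [19,22); WM=18

12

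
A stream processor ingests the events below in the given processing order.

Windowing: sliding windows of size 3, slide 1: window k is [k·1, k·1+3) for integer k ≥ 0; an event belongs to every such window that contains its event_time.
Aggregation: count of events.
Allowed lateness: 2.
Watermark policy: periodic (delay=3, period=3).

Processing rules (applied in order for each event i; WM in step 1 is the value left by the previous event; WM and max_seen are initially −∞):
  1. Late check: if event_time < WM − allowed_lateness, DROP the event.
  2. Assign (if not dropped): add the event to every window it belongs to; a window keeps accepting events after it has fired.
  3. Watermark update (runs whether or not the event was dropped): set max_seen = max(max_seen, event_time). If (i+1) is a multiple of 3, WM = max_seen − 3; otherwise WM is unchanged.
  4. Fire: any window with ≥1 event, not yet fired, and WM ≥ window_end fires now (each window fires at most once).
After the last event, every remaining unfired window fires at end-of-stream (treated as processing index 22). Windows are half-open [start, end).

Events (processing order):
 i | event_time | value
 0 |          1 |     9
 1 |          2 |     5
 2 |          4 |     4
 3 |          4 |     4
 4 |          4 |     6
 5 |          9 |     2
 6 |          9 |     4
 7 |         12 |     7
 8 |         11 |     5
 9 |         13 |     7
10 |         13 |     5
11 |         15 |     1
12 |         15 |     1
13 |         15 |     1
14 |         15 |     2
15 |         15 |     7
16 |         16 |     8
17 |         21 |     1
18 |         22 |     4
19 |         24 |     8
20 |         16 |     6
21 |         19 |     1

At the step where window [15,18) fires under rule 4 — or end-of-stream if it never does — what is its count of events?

i=0 t=1 v=9: → [1,4),[0,3); WM=−∞
i=1 t=2 v=5: → [2,5),[1,4),[0,3); WM=−∞
i=2 t=4 v=4: → [4,7),[3,6),[2,5); WM=1
i=3 t=4 v=4: → [4,7),[3,6),[2,5); WM=1
i=4 t=4 v=6: → [4,7),[3,6),[2,5); WM=1
i=5 t=9 v=2: → [9,12),[8,11),[7,10); WM=6; [0,3) fires=2 [1,4) fires=2 [2,5) fires=4 [3,6) fires=3
i=6 t=9 v=4: → [9,12),[8,11),[7,10); WM=6
i=7 t=12 v=7: → [12,15),[11,14),[10,13); WM=6
i=8 t=11 v=5: → [11,14),[10,13),[9,12); WM=9; [4,7) fires=3
i=9 t=13 v=7: → [13,16),[12,15),[11,14); WM=9
i=10 t=13 v=5: → [13,16),[12,15),[11,14); WM=9
i=11 t=15 v=1: → [15,18),[14,17),[13,16); WM=12; [7,10) fires=2 [8,11) fires=2 [9,12) fires=3
i=12 t=15 v=1: → [15,18),[14,17),[13,16); WM=12
i=13 t=15 v=1: → [15,18),[14,17),[13,16); WM=12
i=14 t=15 v=2: → [15,18),[14,17),[13,16); WM=12
i=15 t=15 v=7: → [15,18),[14,17),[13,16); WM=12
i=16 t=16 v=8: → [16,19),[15,18),[14,17); WM=12
i=17 t=21 v=1: → [21,24),[20,23),[19,22); WM=18; [10,13) fires=2 [11,14) fires=4 [12,15) fires=3 [13,16) fires=7 [14,17) fires=6 [15,18) fires=6
i=18 t=22 v=4: → [22,25),[21,24),[20,23); WM=18
i=19 t=24 v=8: → [24,27),[23,26),[22,25); WM=18
i=20 t=16 v=6: → [16,19),[15,18),[14,17); WM=21; [16,19) fires=2
i=21 t=19 v=1: → [19,22),[18,21),[17,20); WM=21; [17,20) fires=1 [18,21) fires=1

6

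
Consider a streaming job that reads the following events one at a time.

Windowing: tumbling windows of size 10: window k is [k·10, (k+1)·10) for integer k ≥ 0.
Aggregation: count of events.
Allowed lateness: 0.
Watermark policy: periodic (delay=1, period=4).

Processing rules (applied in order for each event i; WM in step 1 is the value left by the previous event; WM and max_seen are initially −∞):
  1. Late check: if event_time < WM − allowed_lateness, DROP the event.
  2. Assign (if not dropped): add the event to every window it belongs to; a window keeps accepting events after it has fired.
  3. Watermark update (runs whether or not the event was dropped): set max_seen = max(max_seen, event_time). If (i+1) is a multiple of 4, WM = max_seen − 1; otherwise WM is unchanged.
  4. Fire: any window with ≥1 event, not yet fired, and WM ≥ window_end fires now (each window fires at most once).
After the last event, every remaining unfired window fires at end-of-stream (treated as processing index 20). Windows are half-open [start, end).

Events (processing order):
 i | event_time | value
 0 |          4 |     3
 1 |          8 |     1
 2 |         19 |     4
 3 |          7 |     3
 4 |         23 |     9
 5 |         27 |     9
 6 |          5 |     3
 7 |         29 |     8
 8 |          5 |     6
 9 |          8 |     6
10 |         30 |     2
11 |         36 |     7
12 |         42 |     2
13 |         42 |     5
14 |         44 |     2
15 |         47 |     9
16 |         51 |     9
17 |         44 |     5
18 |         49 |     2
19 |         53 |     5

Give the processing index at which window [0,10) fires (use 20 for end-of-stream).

i=0 t=4 v=3: → [0,10); WM=−∞
i=1 t=8 v=1: → [0,10); WM=−∞
i=2 t=19 v=4: → [10,20); WM=−∞
i=3 t=7 v=3: → [0,10); WM=18; [0,10) fires=3
i=4 t=23 v=9: → [20,30); WM=18
i=5 t=27 v=9: → [20,30); WM=18
i=6 t=5 v=3: DROP (t<18-0); WM=18
i=7 t=29 v=8: → [20,30); WM=28; [10,20) fires=1
i=8 t=5 v=6: DROP (t<28-0); WM=28
i=9 t=8 v=6: DROP (t<28-0); WM=28
i=10 t=30 v=2: → [30,40); WM=28
i=11 t=36 v=7: → [30,40); WM=35; [20,30) fires=3
i=12 t=42 v=2: → [40,50); WM=35
i=13 t=42 v=5: → [40,50); WM=35
i=14 t=44 v=2: → [40,50); WM=35
i=15 t=47 v=9: → [40,50); WM=46; [30,40) fires=2
i=16 t=51 v=9: → [50,60); WM=46
i=17 t=44 v=5: DROP (t<46-0); WM=46
i=18 t=49 v=2: → [40,50); WM=46
i=19 t=53 v=5: → [50,60); WM=52; [40,50) fires=5

3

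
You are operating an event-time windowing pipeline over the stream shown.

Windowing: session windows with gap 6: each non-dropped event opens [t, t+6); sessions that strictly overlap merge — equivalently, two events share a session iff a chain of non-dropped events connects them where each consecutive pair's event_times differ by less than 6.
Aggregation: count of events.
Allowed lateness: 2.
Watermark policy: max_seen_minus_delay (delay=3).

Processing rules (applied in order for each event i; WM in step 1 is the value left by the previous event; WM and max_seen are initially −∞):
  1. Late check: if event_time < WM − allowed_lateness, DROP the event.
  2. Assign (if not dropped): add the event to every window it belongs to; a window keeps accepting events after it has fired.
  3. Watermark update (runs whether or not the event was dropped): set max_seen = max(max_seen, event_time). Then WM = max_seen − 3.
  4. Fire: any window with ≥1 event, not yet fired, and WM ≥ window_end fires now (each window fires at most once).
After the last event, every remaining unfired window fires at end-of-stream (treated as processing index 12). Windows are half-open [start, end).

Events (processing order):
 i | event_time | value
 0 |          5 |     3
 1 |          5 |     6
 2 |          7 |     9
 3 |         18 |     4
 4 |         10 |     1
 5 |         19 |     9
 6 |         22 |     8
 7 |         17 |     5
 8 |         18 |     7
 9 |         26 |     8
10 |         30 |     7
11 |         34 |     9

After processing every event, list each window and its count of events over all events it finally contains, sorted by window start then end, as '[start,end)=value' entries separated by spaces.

[5,13)=3 [17,40)=8

i=0 t=5 v=3: → [5,11); WM=2
i=1 t=5 v=6: → [5,11); WM=2
i=2 t=7 v=9: → [5,13); WM=4
i=3 t=18 v=4: → [18,24); WM=15
i=4 t=10 v=1: DROP (t<15-2); WM=15
i=5 t=19 v=9: → [18,25); WM=16
i=6 t=22 v=8: → [18,28); WM=19
i=7 t=17 v=5: → [17,28); WM=19
i=8 t=18 v=7: → [17,28); WM=19
i=9 t=26 v=8: → [17,32); WM=23
i=10 t=30 v=7: → [17,36); WM=27
i=11 t=34 v=9: → [17,40); WM=31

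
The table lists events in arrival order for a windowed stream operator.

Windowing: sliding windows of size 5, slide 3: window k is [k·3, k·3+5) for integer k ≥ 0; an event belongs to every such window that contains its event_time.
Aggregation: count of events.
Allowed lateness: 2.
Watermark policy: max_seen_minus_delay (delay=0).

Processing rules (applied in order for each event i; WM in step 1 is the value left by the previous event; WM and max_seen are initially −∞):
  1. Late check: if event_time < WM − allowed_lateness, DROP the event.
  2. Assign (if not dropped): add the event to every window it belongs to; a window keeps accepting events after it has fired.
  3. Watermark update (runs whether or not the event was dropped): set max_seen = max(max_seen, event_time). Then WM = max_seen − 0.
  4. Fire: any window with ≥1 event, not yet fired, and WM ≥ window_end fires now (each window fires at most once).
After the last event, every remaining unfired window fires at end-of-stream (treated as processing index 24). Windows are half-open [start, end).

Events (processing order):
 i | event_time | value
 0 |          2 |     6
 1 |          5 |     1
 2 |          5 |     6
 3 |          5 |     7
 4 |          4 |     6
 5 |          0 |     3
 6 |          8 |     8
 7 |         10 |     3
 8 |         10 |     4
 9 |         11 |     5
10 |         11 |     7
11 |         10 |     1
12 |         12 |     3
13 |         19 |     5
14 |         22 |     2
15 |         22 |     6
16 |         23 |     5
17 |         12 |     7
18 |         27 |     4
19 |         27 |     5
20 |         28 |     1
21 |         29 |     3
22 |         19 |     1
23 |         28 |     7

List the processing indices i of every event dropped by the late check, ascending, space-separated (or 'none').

i=0 t=2 v=6: → [0,5); WM=2
i=1 t=5 v=1: → [3,8); WM=5; [0,5) fires=1
i=2 t=5 v=6: → [3,8); WM=5
i=3 t=5 v=7: → [3,8); WM=5
i=4 t=4 v=6: → [3,8),[0,5); WM=5
i=5 t=0 v=3: DROP (t<5-2); WM=5
i=6 t=8 v=8: → [6,11); WM=8; [3,8) fires=4
i=7 t=10 v=3: → [9,14),[6,11); WM=10
i=8 t=10 v=4: → [9,14),[6,11); WM=10
i=9 t=11 v=5: → [9,14); WM=11; [6,11) fires=3
i=10 t=11 v=7: → [9,14); WM=11
i=11 t=10 v=1: → [9,14),[6,11); WM=11
i=12 t=12 v=3: → [12,17),[9,14); WM=12
i=13 t=19 v=5: → [18,23),[15,20); WM=19; [9,14) fires=6 [12,17) fires=1
i=14 t=22 v=2: → [21,26),[18,23); WM=22; [15,20) fires=1
i=15 t=22 v=6: → [21,26),[18,23); WM=22
i=16 t=23 v=5: → [21,26); WM=23; [18,23) fires=3
i=17 t=12 v=7: DROP (t<23-2); WM=23
i=18 t=27 v=4: → [27,32),[24,29); WM=27; [21,26) fires=3
i=19 t=27 v=5: → [27,32),[24,29); WM=27
i=20 t=28 v=1: → [27,32),[24,29); WM=28
i=21 t=29 v=3: → [27,32); WM=29; [24,29) fires=3
i=22 t=19 v=1: DROP (t<29-2); WM=29
i=23 t=28 v=7: → [27,32),[24,29); WM=29

5 17 22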